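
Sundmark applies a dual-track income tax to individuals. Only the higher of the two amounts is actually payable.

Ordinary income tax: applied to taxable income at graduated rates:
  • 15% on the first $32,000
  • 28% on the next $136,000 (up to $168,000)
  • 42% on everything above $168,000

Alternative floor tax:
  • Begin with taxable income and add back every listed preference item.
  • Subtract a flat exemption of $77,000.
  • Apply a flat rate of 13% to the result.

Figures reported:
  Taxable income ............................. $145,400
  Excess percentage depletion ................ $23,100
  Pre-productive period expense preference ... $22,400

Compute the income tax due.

$36,552

Alternative floor tax:
  Adjusted income: $145,400 + $23,100 + $22,400 = $190,900
  Less exemption $77,000 → base $113,900
  $113,900 × 13% = $14,807

Ordinary income tax:
  $32,000 × 15% = $4,800
  $113,400 × 28% = $31,752
  → $36,552

$36,552 > $14,807, so the ordinary income tax governs.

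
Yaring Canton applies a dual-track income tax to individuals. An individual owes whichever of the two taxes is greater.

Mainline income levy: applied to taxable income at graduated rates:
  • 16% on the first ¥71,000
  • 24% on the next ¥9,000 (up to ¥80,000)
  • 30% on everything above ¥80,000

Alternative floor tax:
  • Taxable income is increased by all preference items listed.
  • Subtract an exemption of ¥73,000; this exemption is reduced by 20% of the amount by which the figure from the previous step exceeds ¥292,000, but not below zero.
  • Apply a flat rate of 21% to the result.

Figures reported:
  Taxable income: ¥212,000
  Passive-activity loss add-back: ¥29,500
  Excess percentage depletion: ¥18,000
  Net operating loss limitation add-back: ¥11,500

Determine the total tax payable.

Alternative floor tax:
  Adjusted income: ¥212,000 + ¥29,500 + ¥18,000 + ¥11,500 = ¥271,000
  Exemption: ¥271,000 ≤ ¥292,000, so full ¥73,000 applies
  Base: ¥271,000 − ¥73,000 = ¥198,000
  ¥198,000 × 21% = ¥41,580

Mainline income levy:
  ¥71,000 × 16% = ¥11,360
  ¥9,000 × 24% = ¥2,160
  ¥132,000 × 30% = ¥39,600
  → ¥53,120

¥53,120 > ¥41,580, so the mainline income levy governs.

¥53,120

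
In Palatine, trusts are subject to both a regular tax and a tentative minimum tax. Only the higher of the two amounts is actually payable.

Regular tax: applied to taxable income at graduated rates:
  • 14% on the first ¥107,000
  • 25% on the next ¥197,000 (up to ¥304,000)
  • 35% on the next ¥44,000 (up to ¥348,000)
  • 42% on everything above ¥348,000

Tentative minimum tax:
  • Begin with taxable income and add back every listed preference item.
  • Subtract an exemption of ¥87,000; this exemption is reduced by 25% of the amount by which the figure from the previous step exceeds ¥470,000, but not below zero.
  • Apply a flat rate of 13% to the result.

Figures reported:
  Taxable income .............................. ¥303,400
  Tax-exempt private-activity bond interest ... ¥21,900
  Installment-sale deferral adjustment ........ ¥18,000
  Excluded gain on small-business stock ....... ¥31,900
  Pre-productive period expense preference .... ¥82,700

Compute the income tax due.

Tentative minimum tax:
  Adjusted income: ¥303,400 + ¥21,900 + ¥18,000 + ¥31,900 + ¥82,700 = ¥457,900
  Exemption: ¥457,900 ≤ ¥470,000, so full ¥87,000 applies
  Base: ¥457,900 − ¥87,000 = ¥370,900
  ¥370,900 × 13% = ¥48,217

Regular tax:
  ¥107,000 × 14% = ¥14,980
  ¥196,400 × 25% = ¥49,100
  → ¥64,080

¥64,080 > ¥48,217, so the regular tax governs.

¥64,080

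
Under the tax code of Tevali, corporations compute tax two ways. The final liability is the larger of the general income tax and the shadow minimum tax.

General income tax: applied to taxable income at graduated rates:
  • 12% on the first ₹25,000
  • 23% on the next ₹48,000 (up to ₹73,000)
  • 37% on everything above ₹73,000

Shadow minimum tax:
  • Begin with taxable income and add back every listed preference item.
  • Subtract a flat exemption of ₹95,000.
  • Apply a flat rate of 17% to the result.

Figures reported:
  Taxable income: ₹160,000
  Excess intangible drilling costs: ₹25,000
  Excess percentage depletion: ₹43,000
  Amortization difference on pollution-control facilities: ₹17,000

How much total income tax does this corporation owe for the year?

Shadow minimum tax:
  Adjusted income: ₹160,000 + ₹25,000 + ₹43,000 + ₹17,000 = ₹245,000
  Less exemption ₹95,000 → base ₹150,000
  ₹150,000 × 17% = ₹25,500

General income tax:
  ₹25,000 × 12% = ₹3,000
  ₹48,000 × 23% = ₹11,040
  ₹87,000 × 37% = ₹32,190
  → ₹46,230

₹46,230 > ₹25,500, so the general income tax governs.

₹46,230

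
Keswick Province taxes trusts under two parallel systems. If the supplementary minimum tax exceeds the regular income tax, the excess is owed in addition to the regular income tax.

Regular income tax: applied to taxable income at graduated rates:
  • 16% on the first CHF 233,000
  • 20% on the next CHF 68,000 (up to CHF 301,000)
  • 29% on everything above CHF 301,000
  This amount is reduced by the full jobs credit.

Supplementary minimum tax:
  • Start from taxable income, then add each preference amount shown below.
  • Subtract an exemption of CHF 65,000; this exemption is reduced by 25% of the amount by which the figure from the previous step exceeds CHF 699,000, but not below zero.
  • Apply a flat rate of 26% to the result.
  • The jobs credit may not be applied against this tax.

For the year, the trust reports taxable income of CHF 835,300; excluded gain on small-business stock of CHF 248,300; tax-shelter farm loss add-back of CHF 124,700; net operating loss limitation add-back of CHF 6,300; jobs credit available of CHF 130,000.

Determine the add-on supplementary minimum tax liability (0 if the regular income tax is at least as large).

CHF 239,969

Supplementary minimum tax:
  Adjusted income: CHF 835,300 + CHF 248,300 + CHF 124,700 + CHF 6,300 = CHF 1,214,600
  Exemption: 25% × (CHF 1,214,600 − CHF 699,000) = CHF 128,900 ≥ CHF 65,000, so the exemption is fully phased out
  Base: CHF 1,214,600 − CHF 0 = CHF 1,214,600
  CHF 1,214,600 × 26% = CHF 315,796

Regular income tax:
  CHF 233,000 × 16% = CHF 37,280
  CHF 68,000 × 20% = CHF 13,600
  CHF 534,300 × 29% = CHF 154,947
  → CHF 205,827
  Less jobs credit CHF 130,000 → CHF 75,827

Excess of supplementary minimum tax over regular income tax: CHF 315,796 − CHF 75,827 = CHF 239,969.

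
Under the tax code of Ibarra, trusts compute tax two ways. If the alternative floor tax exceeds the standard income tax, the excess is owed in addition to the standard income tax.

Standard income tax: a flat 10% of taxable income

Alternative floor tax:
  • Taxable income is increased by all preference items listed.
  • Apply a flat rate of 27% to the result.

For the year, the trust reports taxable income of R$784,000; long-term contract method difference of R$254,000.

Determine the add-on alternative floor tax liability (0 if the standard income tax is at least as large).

Alternative floor tax:
  Adjusted income: R$784,000 + R$254,000 = R$1,038,000
  R$1,038,000 × 27% = R$280,260

Standard income tax:
  R$784,000 × 10% = R$78,400

Excess of alternative floor tax over standard income tax: R$280,260 − R$78,400 = R$201,860.

R$201,860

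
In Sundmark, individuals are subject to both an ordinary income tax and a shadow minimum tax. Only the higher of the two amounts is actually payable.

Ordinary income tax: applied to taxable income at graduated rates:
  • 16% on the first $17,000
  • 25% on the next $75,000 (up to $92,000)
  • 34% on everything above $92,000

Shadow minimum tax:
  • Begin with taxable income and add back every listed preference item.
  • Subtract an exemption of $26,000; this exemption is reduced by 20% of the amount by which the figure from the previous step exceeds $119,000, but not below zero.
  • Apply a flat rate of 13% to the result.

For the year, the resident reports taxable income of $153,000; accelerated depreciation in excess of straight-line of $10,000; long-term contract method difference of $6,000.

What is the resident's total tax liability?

Ordinary income tax:
  $17,000 × 16% = $2,720
  $75,000 × 25% = $18,750
  $61,000 × 34% = $20,740
  → $42,210

Shadow minimum tax:
  Adjusted income: $153,000 + $10,000 + $6,000 = $169,000
  Exemption: $26,000 − 20% × ($169,000 − $119,000) = $26,000 − $10,000 = $16,000
  Base: $169,000 − $16,000 = $153,000
  $153,000 × 13% = $19,890

$42,210 > $19,890, so the ordinary income tax governs.

$42,210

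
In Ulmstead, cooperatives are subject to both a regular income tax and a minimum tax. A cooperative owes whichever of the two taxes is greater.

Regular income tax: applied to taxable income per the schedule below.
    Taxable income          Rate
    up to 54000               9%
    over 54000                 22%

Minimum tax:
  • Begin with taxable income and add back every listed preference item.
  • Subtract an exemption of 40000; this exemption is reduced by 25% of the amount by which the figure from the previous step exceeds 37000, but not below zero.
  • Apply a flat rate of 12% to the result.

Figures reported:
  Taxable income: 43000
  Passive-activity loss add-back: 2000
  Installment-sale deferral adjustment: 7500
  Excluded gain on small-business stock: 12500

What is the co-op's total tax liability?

Regular income tax:
  43000 × 9% = 3870

Minimum tax:
  Adjusted income: 43000 + 2000 + 7500 + 12500 = 65000
  Exemption: 40000 − 25% × (65000 − 37000) = 40000 − 7000 = 33000
  Base: 65000 − 33000 = 32000
  32000 × 12% = 3840

3870 > 3840, so the regular income tax governs.

3870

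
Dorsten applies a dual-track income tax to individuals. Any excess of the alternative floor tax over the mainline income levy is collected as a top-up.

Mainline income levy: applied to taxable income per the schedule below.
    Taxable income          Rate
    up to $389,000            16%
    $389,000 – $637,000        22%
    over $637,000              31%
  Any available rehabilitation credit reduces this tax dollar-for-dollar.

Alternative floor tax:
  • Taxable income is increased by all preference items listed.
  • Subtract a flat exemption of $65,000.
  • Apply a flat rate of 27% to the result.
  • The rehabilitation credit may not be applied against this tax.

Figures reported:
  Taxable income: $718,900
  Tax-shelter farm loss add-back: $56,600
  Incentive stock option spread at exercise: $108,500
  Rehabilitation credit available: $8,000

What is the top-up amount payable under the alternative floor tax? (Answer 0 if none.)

$86,941

Alternative floor tax:
  Adjusted income: $718,900 + $56,600 + $108,500 = $884,000
  Less exemption $65,000 → base $819,000
  $819,000 × 27% = $221,130

Mainline income levy:
  $389,000 × 16% = $62,240
  $248,000 × 22% = $54,560
  $81,900 × 31% = $25,389
  → $142,189
  Less rehabilitation credit $8,000 → $134,189

Excess of alternative floor tax over mainline income levy: $221,130 − $134,189 = $86,941.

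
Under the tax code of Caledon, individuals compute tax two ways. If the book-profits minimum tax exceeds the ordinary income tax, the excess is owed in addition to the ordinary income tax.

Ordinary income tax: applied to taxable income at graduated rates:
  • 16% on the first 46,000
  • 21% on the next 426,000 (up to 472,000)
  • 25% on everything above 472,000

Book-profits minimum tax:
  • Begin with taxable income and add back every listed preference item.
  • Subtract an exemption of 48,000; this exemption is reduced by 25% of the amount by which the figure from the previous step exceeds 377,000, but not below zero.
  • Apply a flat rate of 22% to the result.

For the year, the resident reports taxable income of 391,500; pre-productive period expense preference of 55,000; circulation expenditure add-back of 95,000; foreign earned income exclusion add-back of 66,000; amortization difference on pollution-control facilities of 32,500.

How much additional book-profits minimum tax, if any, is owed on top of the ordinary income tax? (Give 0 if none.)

60,885

Ordinary income tax:
  46,000 × 16% = 7,360
  345,500 × 21% = 72,555
  → 79,915

Book-profits minimum tax:
  Adjusted income: 391,500 + 55,000 + 95,000 + 66,000 + 32,500 = 640,000
  Exemption: 25% × (640,000 − 377,000) = 65,750 ≥ 48,000, so the exemption is fully phased out
  Base: 640,000 − 0 = 640,000
  640,000 × 22% = 140,800

Excess of book-profits minimum tax over ordinary income tax: 140,800 − 79,915 = 60,885.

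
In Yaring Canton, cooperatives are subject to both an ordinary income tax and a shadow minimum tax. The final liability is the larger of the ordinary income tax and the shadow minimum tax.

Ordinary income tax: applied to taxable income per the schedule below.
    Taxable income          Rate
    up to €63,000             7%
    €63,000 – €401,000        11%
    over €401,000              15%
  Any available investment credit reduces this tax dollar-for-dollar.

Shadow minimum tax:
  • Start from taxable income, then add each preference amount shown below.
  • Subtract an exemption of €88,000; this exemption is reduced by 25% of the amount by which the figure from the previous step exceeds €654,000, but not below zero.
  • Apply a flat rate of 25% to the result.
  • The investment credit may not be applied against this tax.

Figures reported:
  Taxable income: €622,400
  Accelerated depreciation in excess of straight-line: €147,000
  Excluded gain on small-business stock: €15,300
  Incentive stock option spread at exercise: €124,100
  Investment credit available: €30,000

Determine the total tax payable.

€221,125

Shadow minimum tax:
  Adjusted income: €622,400 + €147,000 + €15,300 + €124,100 = €908,800
  Exemption: €88,000 − 25% × (€908,800 − €654,000) = €88,000 − €63,700 = €24,300
  Base: €908,800 − €24,300 = €884,500
  €884,500 × 25% = €221,125

Ordinary income tax:
  €63,000 × 7% = €4,410
  €338,000 × 11% = €37,180
  €221,400 × 15% = €33,210
  → €74,800
  Less investment credit €30,000 → €44,800

€221,125 > €44,800, so the shadow minimum tax is the binding amount.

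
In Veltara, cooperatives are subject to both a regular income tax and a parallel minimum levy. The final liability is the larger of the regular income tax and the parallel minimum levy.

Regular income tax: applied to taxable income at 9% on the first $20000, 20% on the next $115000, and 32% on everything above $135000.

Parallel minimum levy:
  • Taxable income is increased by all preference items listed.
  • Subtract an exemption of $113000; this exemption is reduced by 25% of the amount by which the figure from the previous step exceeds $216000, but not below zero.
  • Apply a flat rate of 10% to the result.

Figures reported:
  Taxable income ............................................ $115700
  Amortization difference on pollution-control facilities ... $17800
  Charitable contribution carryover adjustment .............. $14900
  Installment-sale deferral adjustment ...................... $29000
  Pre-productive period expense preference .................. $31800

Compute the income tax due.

Parallel minimum levy:
  Adjusted income: $115700 + $17800 + $14900 + $29000 + $31800 = $209200
  Exemption: $209200 ≤ $216000, so full $113000 applies
  Base: $209200 − $113000 = $96200
  $96200 × 10% = $9620

Regular income tax:
  $20000 × 9% = $1800
  $95700 × 20% = $19140
  → $20940

$20940 > $9620, so the regular income tax governs.

$20940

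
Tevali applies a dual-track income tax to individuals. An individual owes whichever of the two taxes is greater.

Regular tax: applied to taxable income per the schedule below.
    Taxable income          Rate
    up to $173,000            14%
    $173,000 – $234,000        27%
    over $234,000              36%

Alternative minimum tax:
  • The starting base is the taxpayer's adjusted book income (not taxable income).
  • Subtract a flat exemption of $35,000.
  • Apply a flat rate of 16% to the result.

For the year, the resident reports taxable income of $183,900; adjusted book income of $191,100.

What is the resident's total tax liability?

$27,163

Regular tax:
  $173,000 × 14% = $24,220
  $10,900 × 27% = $2,943
  → $27,163

Alternative minimum tax:
  Base (adjusted book income): $191,100
  Less exemption $35,000 → base $156,100
  $156,100 × 16% = $24,976

$27,163 > $24,976, so the regular tax governs.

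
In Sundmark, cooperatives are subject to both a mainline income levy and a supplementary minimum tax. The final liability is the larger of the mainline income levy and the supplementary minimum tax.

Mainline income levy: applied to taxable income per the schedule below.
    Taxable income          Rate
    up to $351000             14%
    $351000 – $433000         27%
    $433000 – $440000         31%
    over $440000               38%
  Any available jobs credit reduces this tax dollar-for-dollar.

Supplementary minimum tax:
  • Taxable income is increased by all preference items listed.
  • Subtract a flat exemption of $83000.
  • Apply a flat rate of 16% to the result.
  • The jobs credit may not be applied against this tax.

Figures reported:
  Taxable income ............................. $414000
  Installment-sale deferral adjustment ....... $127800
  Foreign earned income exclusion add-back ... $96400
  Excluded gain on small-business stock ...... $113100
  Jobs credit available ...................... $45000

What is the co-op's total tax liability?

Supplementary minimum tax:
  Adjusted income: $414000 + $127800 + $96400 + $113100 = $751300
  Less exemption $83000 → base $668300
  $668300 × 16% = $106928

Mainline income levy:
  $351000 × 14% = $49140
  $63000 × 27% = $17010
  → $66150
  Less jobs credit $45000 → $21150

$106928 > $21150, so the supplementary minimum tax is the binding amount.

$106928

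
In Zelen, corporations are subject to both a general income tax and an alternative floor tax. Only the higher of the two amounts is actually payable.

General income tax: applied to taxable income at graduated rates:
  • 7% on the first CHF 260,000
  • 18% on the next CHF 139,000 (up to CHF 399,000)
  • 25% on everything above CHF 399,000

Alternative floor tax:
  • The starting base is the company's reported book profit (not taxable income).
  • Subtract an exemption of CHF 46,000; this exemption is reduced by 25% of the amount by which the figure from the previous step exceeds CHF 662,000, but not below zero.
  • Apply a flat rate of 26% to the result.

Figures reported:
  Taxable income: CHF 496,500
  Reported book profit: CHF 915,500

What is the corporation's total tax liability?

CHF 238,030

General income tax:
  CHF 260,000 × 7% = CHF 18,200
  CHF 139,000 × 18% = CHF 25,020
  CHF 97,500 × 25% = CHF 24,375
  → CHF 67,595

Alternative floor tax:
  Base (reported book profit): CHF 915,500
  Exemption: 25% × (CHF 915,500 − CHF 662,000) = CHF 63,375 ≥ CHF 46,000, so the exemption is fully phased out
  Base: CHF 915,500 − CHF 0 = CHF 915,500
  CHF 915,500 × 26% = CHF 238,030

CHF 238,030 > CHF 67,595, so the alternative floor tax is the binding amount.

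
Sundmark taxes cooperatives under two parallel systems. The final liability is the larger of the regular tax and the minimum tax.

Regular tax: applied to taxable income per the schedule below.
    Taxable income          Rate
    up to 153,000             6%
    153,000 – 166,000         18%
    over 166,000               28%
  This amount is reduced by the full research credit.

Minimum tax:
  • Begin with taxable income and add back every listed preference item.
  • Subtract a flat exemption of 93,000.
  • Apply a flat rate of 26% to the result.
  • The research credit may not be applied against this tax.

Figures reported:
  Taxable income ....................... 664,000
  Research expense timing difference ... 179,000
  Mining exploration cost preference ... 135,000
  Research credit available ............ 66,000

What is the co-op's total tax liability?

230,100

Regular tax:
  153,000 × 6% = 9,180
  13,000 × 18% = 2,340
  498,000 × 28% = 139,440
  → 150,960
  Less research credit 66,000 → 84,960

Minimum tax:
  Adjusted income: 664,000 + 179,000 + 135,000 = 978,000
  Less exemption 93,000 → base 885,000
  885,000 × 26% = 230,100

230,100 > 84,960, so the minimum tax is the binding amount.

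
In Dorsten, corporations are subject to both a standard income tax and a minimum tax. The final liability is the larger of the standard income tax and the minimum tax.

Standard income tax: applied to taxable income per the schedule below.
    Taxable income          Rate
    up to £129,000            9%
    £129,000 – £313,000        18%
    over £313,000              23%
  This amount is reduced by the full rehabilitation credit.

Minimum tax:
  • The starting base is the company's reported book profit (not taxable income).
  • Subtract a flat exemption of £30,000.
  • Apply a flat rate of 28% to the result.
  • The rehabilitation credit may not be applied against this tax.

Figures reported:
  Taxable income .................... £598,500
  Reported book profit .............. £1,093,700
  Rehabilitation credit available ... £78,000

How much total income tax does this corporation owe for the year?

£297,836

Minimum tax:
  Base (reported book profit): £1,093,700
  Less exemption £30,000 → base £1,063,700
  £1,063,700 × 28% = £297,836

Standard income tax:
  £129,000 × 9% = £11,610
  £184,000 × 18% = £33,120
  £285,500 × 23% = £65,665
  → £110,395
  Less rehabilitation credit £78,000 → £32,395

£297,836 > £32,395, so the minimum tax is the binding amount.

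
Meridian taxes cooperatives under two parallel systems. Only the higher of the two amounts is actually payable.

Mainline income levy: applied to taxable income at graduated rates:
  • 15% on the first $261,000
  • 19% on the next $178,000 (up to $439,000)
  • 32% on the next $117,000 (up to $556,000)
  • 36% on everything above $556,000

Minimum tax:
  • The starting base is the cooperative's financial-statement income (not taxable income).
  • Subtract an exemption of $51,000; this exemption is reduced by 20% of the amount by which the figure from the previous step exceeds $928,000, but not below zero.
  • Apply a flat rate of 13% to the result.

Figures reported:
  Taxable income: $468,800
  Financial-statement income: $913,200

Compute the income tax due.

Mainline income levy:
  $261,000 × 15% = $39,150
  $178,000 × 19% = $33,820
  $29,800 × 32% = $9,536
  → $82,506

Minimum tax:
  Base (financial-statement income): $913,200
  Exemption: $913,200 ≤ $928,000, so full $51,000 applies
  Base: $913,200 − $51,000 = $862,200
  $862,200 × 13% = $112,086

$112,086 > $82,506, so the minimum tax is the binding amount.

$112,086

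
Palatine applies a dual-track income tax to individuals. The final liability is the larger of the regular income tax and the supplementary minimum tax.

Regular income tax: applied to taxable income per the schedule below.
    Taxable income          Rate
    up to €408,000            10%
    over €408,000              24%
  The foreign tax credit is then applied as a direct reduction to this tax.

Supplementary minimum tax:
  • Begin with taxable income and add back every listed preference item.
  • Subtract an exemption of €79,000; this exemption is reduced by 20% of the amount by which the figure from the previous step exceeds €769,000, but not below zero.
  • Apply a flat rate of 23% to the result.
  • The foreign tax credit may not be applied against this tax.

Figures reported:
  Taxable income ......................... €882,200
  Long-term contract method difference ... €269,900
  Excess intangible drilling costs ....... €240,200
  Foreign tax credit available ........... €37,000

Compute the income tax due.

€320,229

Supplementary minimum tax:
  Adjusted income: €882,200 + €269,900 + €240,200 = €1,392,300
  Exemption: 20% × (€1,392,300 − €769,000) = €124,660 ≥ €79,000, so the exemption is fully phased out
  Base: €1,392,300 − €0 = €1,392,300
  €1,392,300 × 23% = €320,229

Regular income tax:
  €408,000 × 10% = €40,800
  €474,200 × 24% = €113,808
  → €154,608
  Less foreign tax credit €37,000 → €117,608

€320,229 > €117,608, so the supplementary minimum tax is the binding amount.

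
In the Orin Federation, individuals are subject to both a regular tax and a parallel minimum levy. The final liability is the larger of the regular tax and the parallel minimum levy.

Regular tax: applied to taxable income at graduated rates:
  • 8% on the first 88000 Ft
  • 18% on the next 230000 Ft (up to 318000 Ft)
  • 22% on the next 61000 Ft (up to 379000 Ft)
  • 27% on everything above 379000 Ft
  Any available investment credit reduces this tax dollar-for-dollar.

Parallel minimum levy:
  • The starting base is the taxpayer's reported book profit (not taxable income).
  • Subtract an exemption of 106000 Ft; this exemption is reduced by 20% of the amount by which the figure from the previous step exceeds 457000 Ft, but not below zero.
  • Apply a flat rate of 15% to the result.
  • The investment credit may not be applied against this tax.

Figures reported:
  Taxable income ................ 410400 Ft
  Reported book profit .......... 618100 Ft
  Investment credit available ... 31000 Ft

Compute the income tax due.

Regular tax:
  88000 Ft × 8% = 7040 Ft
  230000 Ft × 18% = 41400 Ft
  61000 Ft × 22% = 13420 Ft
  31400 Ft × 27% = 8478 Ft
  → 70338 Ft
  Less investment credit 31000 Ft → 39338 Ft

Parallel minimum levy:
  Base (reported book profit): 618100 Ft
  Exemption: 106000 Ft − 20% × (618100 Ft − 457000 Ft) = 106000 Ft − 32220 Ft = 73780 Ft
  Base: 618100 Ft − 73780 Ft = 544320 Ft
  544320 Ft × 15% = 81648 Ft

81648 Ft > 39338 Ft, so the parallel minimum levy is the binding amount.

81648 Ft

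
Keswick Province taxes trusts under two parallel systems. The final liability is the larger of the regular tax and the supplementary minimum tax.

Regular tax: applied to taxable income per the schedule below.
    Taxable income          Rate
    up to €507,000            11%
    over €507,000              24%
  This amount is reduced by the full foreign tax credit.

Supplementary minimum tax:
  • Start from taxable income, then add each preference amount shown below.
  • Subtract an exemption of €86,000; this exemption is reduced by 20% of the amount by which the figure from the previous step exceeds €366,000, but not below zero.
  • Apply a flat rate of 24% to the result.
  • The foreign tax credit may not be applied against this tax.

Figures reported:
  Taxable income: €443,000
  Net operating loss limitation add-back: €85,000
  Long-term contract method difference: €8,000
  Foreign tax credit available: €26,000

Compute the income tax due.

Supplementary minimum tax:
  Adjusted income: €443,000 + €85,000 + €8,000 = €536,000
  Exemption: €86,000 − 20% × (€536,000 − €366,000) = €86,000 − €34,000 = €52,000
  Base: €536,000 − €52,000 = €484,000
  €484,000 × 24% = €116,160

Regular tax:
  €443,000 × 11% = €48,730
  Less foreign tax credit €26,000 → €22,730

€116,160 > €22,730, so the supplementary minimum tax is the binding amount.

€116,160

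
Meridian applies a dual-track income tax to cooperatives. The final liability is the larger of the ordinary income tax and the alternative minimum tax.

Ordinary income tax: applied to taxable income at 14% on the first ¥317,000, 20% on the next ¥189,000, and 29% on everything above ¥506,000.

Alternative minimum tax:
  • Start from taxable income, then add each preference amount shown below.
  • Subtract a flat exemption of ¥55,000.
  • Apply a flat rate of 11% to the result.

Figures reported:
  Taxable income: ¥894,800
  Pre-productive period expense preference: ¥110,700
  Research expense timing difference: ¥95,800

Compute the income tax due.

Alternative minimum tax:
  Adjusted income: ¥894,800 + ¥110,700 + ¥95,800 = ¥1,101,300
  Less exemption ¥55,000 → base ¥1,046,300
  ¥1,046,300 × 11% = ¥115,093

Ordinary income tax:
  ¥317,000 × 14% = ¥44,380
  ¥189,000 × 20% = ¥37,800
  ¥388,800 × 29% = ¥112,752
  → ¥194,932

¥194,932 > ¥115,093, so the ordinary income tax governs.

¥194,932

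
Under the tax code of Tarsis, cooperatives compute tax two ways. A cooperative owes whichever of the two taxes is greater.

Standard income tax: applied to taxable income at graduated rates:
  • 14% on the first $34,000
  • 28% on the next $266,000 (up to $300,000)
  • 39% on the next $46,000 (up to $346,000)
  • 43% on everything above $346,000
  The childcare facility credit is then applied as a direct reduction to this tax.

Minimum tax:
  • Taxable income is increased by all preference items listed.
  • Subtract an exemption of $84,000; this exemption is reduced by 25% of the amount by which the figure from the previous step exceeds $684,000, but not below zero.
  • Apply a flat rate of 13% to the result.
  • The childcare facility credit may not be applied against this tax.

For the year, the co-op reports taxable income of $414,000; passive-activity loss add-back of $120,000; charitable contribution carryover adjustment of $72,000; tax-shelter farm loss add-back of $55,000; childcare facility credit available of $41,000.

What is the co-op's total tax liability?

Minimum tax:
  Adjusted income: $414,000 + $120,000 + $72,000 + $55,000 = $661,000
  Exemption: $661,000 ≤ $684,000, so full $84,000 applies
  Base: $661,000 − $84,000 = $577,000
  $577,000 × 13% = $75,010

Standard income tax:
  $34,000 × 14% = $4,760
  $266,000 × 28% = $74,480
  $46,000 × 39% = $17,940
  $68,000 × 43% = $29,240
  → $126,420
  Less childcare facility credit $41,000 → $85,420

$85,420 > $75,010, so the standard income tax governs.

$85,420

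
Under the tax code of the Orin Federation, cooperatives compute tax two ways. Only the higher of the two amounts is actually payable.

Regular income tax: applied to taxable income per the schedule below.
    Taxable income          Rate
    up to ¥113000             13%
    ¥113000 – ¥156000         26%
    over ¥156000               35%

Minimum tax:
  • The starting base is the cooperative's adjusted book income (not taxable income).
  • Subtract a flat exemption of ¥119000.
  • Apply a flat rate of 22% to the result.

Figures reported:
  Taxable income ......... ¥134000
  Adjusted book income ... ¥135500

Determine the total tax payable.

¥20150

Regular income tax:
  ¥113000 × 13% = ¥14690
  ¥21000 × 26% = ¥5460
  → ¥20150

Minimum tax:
  Base (adjusted book income): ¥135500
  Less exemption ¥119000 → base ¥16500
  ¥16500 × 22% = ¥3630

¥20150 > ¥3630, so the regular income tax governs.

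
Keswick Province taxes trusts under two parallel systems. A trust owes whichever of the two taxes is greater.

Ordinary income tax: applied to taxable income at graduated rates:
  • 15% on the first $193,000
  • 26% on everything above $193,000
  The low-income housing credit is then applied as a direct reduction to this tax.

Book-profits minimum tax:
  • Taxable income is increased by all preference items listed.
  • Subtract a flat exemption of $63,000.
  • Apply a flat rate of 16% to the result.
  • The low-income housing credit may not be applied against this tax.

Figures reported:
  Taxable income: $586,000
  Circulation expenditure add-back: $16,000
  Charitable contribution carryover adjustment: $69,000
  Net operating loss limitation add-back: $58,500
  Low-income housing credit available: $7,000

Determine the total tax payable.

$124,130

Ordinary income tax:
  $193,000 × 15% = $28,950
  $393,000 × 26% = $102,180
  → $131,130
  Less low-income housing credit $7,000 → $124,130

Book-profits minimum tax:
  Adjusted income: $586,000 + $16,000 + $69,000 + $58,500 = $729,500
  Less exemption $63,000 → base $666,500
  $666,500 × 16% = $106,640

$124,130 > $106,640, so the ordinary income tax governs.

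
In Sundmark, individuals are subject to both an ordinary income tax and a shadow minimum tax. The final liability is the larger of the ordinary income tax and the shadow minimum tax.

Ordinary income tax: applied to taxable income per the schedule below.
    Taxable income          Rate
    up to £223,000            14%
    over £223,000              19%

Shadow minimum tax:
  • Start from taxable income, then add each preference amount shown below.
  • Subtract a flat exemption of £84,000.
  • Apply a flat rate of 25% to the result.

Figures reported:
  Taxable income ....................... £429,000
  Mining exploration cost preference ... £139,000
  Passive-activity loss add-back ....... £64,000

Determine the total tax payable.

Shadow minimum tax:
  Adjusted income: £429,000 + £139,000 + £64,000 = £632,000
  Less exemption £84,000 → base £548,000
  £548,000 × 25% = £137,000

Ordinary income tax:
  £223,000 × 14% = £31,220
  £206,000 × 19% = £39,140
  → £70,360

£137,000 > £70,360, so the shadow minimum tax is the binding amount.

£137,000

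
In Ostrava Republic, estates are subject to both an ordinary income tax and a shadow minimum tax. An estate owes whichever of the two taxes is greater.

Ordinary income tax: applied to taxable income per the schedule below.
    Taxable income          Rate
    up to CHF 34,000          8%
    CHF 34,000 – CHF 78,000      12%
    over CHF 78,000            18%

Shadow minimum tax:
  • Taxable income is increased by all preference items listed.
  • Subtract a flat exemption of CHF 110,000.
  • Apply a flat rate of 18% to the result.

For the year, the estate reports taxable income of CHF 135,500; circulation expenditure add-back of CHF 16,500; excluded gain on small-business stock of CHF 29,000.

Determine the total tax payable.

Ordinary income tax:
  CHF 34,000 × 8% = CHF 2,720
  CHF 44,000 × 12% = CHF 5,280
  CHF 57,500 × 18% = CHF 10,350
  → CHF 18,350

Shadow minimum tax:
  Adjusted income: CHF 135,500 + CHF 16,500 + CHF 29,000 = CHF 181,000
  Less exemption CHF 110,000 → base CHF 71,000
  CHF 71,000 × 18% = CHF 12,780

CHF 18,350 > CHF 12,780, so the ordinary income tax governs.

CHF 18,350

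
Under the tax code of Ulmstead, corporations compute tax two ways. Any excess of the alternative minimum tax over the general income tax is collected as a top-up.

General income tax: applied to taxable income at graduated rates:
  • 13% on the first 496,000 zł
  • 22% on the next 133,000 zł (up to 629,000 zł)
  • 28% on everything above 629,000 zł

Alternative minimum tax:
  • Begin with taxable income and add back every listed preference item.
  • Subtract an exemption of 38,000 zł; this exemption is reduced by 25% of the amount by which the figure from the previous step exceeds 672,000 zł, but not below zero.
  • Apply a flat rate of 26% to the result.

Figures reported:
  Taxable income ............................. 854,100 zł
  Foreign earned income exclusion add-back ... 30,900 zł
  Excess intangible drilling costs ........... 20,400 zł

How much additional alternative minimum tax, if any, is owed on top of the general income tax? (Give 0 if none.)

Alternative minimum tax:
  Adjusted income: 854,100 zł + 30,900 zł + 20,400 zł = 905,400 zł
  Exemption: 25% × (905,400 zł − 672,000 zł) = 58,350 zł ≥ 38,000 zł, so the exemption is fully phased out
  Base: 905,400 zł − 0 zł = 905,400 zł
  905,400 zł × 26% = 235,404 zł

General income tax:
  496,000 zł × 13% = 64,480 zł
  133,000 zł × 22% = 29,260 zł
  225,100 zł × 28% = 63,028 zł
  → 156,768 zł

Excess of alternative minimum tax over general income tax: 235,404 zł − 156,768 zł = 78,636 zł.

78,636 zł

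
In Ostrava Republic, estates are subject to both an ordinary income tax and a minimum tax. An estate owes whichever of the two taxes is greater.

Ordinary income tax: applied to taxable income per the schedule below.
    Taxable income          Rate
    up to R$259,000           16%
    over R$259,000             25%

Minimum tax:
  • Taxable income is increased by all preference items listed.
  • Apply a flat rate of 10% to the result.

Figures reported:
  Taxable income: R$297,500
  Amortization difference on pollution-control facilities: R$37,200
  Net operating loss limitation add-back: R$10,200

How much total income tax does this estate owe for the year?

Ordinary income tax:
  R$259,000 × 16% = R$41,440
  R$38,500 × 25% = R$9,625
  → R$51,065

Minimum tax:
  Adjusted income: R$297,500 + R$37,200 + R$10,200 = R$344,900
  R$344,900 × 10% = R$34,490

R$51,065 > R$34,490, so the ordinary income tax governs.

R$51,065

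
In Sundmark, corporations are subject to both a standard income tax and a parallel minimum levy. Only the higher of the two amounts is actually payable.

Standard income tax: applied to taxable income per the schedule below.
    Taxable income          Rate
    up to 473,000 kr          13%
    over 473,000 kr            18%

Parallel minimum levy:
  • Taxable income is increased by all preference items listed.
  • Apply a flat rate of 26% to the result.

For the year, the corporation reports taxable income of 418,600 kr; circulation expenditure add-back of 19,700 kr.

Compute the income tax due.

113,958 kr

Parallel minimum levy:
  Adjusted income: 418,600 kr + 19,700 kr = 438,300 kr
  438,300 kr × 26% = 113,958 kr

Standard income tax:
  418,600 kr × 13% = 54,418 kr

113,958 kr > 54,418 kr, so the parallel minimum levy is the binding amount.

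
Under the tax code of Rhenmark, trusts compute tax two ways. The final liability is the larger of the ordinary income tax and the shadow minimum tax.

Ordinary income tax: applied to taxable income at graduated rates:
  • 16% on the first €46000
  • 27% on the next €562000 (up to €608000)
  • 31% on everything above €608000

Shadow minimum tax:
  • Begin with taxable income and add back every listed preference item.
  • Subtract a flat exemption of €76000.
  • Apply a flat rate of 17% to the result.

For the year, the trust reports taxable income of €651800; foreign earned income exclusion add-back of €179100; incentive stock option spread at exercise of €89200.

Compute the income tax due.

€172678

Shadow minimum tax:
  Adjusted income: €651800 + €179100 + €89200 = €920100
  Less exemption €76000 → base €844100
  €844100 × 17% = €143497

Ordinary income tax:
  €46000 × 16% = €7360
  €562000 × 27% = €151740
  €43800 × 31% = €13578
  → €172678

€172678 > €143497, so the ordinary income tax governs.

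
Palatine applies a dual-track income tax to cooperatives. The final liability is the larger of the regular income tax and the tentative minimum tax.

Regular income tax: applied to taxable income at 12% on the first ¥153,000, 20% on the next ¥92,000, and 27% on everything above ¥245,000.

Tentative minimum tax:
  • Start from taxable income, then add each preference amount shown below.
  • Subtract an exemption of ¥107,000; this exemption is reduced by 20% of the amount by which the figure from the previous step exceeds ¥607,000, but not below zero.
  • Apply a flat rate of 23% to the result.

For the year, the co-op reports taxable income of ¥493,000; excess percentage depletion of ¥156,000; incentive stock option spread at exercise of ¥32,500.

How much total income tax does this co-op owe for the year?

Regular income tax:
  ¥153,000 × 12% = ¥18,360
  ¥92,000 × 20% = ¥18,400
  ¥248,000 × 27% = ¥66,960
  → ¥103,720

Tentative minimum tax:
  Adjusted income: ¥493,000 + ¥156,000 + ¥32,500 = ¥681,500
  Exemption: ¥107,000 − 20% × (¥681,500 − ¥607,000) = ¥107,000 − ¥14,900 = ¥92,100
  Base: ¥681,500 − ¥92,100 = ¥589,400
  ¥589,400 × 23% = ¥135,562

¥135,562 > ¥103,720, so the tentative minimum tax is the binding amount.

¥135,562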